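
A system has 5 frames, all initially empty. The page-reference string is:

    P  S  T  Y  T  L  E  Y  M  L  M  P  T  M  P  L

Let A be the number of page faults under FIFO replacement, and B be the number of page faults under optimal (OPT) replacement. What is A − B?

Under FIFO: F F F F . F F . F . . F F . . . → 9 faults.
Under OPT: F F F F . F F . F . . . . . . . → 7 faults.
A − B = 9 − 7 = 2.

2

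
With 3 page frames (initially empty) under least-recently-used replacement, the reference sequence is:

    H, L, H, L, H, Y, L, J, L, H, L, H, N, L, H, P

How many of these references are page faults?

7

H -> fault, frames [H]
L -> fault, frames [H, L]
H -> hit
L -> hit
H -> hit
Y -> fault, frames [L, H, Y]
L -> hit
J -> fault, evict H, frames [Y, L, J]
L -> hit
H -> fault, evict Y, frames [J, L, H]
L -> hit
H -> hit
N -> fault, evict J, frames [L, H, N]
L -> hit
H -> hit
P -> fault, evict N, frames [L, H, P]
Page faults: 7.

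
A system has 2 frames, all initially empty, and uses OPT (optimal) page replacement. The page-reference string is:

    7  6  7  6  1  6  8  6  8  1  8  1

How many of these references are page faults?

5

7: fault, frames {7}
6: fault, frames {7,6}
7: hit
6: hit
1: fault, evict 7, frames {6,1}
6: hit
8: fault, evict 1, frames {6,8}
6: hit
8: hit
1: fault, evict 6, frames {8,1}
8: hit
1: hit
Page faults: 5.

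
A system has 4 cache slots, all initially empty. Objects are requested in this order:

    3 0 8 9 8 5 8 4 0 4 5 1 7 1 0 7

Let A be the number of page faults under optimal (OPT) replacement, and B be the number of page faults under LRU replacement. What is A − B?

-2

Under OPT: F F F F . F . F . . . F F . . . → 8 faults.
Under LRU: F F F F . F . F F . . F F . F . → 10 faults.
A − B = 8 − 10 = -2.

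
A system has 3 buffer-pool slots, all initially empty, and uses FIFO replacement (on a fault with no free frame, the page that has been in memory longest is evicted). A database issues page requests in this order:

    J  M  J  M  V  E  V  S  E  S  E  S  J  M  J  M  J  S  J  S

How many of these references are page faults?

J -> fault, frames (J)
M -> fault, frames (J M)
J -> hit
M -> hit
V -> fault, frames (J M V)
E -> fault, evict J, frames (M V E)
V -> hit
S -> fault, evict M, frames (V E S)
E -> hit
S -> hit
E -> hit
S -> hit
J -> fault, evict V, frames (E S J)
M -> fault, evict E, frames (S J M)
J -> hit
M -> hit
J -> hit
S -> hit
J -> hit
S -> hit
Page faults: 7.

7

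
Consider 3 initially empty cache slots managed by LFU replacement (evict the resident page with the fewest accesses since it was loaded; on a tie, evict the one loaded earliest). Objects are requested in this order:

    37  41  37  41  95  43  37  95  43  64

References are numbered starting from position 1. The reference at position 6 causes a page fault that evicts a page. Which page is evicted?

pos 1: 37 → miss, frames (37)
pos 2: 41 → miss, frames (37 41)
pos 3: 37 → hit
pos 4: 41 → hit
pos 5: 95 → miss, frames (37 41 95)
pos 6: 43 → miss, evict 95, frames (37 41 43)
At position 6, page 95 is evicted.

95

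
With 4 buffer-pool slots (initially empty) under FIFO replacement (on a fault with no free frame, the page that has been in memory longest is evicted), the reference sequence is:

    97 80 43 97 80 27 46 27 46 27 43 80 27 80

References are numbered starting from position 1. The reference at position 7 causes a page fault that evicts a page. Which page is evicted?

97

pos 1: 97 → miss, frames {97}
pos 2: 80 → miss, frames {97,80}
pos 3: 43 → miss, frames {97,80,43}
pos 4: 97 → hit
pos 5: 80 → hit
pos 6: 27 → miss, frames {97,80,43,27}
pos 7: 46 → miss, evict 97, frames {80,43,27,46}
At position 7, page 97 is evicted.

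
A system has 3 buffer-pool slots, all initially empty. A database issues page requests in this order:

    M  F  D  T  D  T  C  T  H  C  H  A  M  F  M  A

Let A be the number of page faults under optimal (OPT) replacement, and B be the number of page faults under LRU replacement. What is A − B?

Under OPT: F F F F . . F . F . . F . F . . → 8 faults.
Under LRU: F F F F . . F . F . . F F F . . → 9 faults.
A − B = 8 − 9 = -1.

-1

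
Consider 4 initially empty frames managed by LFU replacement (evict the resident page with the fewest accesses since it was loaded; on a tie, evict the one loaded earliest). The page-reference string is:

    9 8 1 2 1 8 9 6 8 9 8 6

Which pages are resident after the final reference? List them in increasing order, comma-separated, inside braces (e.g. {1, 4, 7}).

9 -> miss, frames [9]
8 -> miss, frames [9, 8]
1 -> miss, frames [9, 8, 1]
2 -> miss, frames [9, 8, 1, 2]
1 -> hit
8 -> hit
9 -> hit
6 -> miss, evict 2, frames [9, 8, 1, 6]
8 -> hit
9 -> hit
8 -> hit
6 -> hit

{1, 6, 8, 9}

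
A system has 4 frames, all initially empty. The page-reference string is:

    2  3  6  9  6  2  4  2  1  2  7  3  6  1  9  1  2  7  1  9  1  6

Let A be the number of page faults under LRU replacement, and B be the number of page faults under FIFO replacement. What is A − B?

Under LRU: F F F F . . F . F . F F F F F . F F . . . F → 14 faults.
Under FIFO: F F F F . . F F F . F F F . F F F F . . . F → 15 faults.
A − B = 14 − 15 = -1.

-1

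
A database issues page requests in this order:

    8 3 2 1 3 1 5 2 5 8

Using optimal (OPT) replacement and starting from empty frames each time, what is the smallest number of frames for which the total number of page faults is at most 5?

4

f=1: 10 faults
f=2: 7 faults
f=3: 6 faults
f=4: 5 faults
f=5: 5 faults
Smallest f with faults ≤ 5 is 4.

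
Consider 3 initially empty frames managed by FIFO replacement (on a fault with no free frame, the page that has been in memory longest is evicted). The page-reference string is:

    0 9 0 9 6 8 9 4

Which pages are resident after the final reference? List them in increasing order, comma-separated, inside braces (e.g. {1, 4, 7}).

{4, 6, 8}

0 → fault, frames (0)
9 → fault, frames (0 9)
0 → hit
9 → hit
6 → fault, frames (0 9 6)
8 → fault, evict 0, frames (9 6 8)
9 → hit
4 → fault, evict 9, frames (6 8 4)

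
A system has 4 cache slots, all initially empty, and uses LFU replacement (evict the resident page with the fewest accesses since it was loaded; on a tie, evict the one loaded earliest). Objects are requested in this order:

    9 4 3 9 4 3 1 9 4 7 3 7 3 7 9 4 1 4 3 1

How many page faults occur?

9 -> fault, frames (9)
4 -> fault, frames (9 4)
3 -> fault, frames (9 4 3)
9 -> hit
4 -> hit
3 -> hit
1 -> fault, frames (9 4 3 1)
9 -> hit
4 -> hit
7 -> fault, evict 1, frames (9 4 3 7)
3 -> hit
7 -> hit
3 -> hit
7 -> hit
9 -> hit
4 -> hit
1 -> fault, evict 7, frames (9 4 3 1)
4 -> hit
3 -> hit
1 -> hit
Page faults: 6.

6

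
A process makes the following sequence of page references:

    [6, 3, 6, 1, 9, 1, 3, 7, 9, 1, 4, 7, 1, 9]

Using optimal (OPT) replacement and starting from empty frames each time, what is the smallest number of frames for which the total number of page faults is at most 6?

4

f=1: 14 faults
f=2: 10 faults
f=3: 7 faults
f=4: 6 faults
f=5: 6 faults
f=6: 6 faults
Smallest f with faults ≤ 6 is 4.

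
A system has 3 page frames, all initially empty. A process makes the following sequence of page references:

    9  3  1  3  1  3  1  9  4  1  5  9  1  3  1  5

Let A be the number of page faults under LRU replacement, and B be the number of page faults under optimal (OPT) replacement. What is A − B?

Under LRU: F F F . . . . . F . F F . F . F → 8 faults.
Under OPT: F F F . . . . . F . F . . F . . → 6 faults.
A − B = 8 − 6 = 2.

2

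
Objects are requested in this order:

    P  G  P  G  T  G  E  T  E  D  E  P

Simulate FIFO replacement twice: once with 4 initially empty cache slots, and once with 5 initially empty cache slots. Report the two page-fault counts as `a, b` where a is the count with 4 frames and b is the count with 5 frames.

6, 5

4 frames: F F . . F . F . . F . F → 6 faults.
5 frames: F F . . F . F . . F . . → 5 faults.
5 < 6: adding a frame reduced faults, as is typical.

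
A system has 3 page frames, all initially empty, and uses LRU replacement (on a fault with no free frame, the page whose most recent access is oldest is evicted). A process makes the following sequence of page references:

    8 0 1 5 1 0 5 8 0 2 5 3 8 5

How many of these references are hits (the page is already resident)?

8: miss, frames {8}
0: miss, frames {8,0}
1: miss, frames {8,0,1}
5: miss, evict 8, frames {0,1,5}
1: hit
0: hit
5: hit
8: miss, evict 1, frames {0,5,8}
0: hit
2: miss, evict 5, frames {8,0,2}
5: miss, evict 8, frames {0,2,5}
3: miss, evict 0, frames {2,5,3}
8: miss, evict 2, frames {5,3,8}
5: hit
Hits: 5.

5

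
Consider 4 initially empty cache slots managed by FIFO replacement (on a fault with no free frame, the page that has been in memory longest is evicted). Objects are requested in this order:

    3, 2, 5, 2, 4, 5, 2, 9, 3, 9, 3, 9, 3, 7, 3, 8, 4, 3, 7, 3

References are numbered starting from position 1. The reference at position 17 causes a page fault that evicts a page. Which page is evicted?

9

pos 1: 3 -> fault, frames {3}
pos 2: 2 -> fault, frames {3,2}
pos 3: 5 -> fault, frames {3,2,5}
pos 4: 2 -> hit
pos 5: 4 -> fault, frames {3,2,5,4}
pos 6: 5 -> hit
pos 7: 2 -> hit
pos 8: 9 -> fault, evict 3, frames {2,5,4,9}
pos 9: 3 -> fault, evict 2, frames {5,4,9,3}
pos 10: 9 -> hit
pos 11: 3 -> hit
pos 12: 9 -> hit
pos 13: 3 -> hit
pos 14: 7 -> fault, evict 5, frames {4,9,3,7}
pos 15: 3 -> hit
pos 16: 8 -> fault, evict 4, frames {9,3,7,8}
pos 17: 4 -> fault, evict 9, frames {3,7,8,4}
At position 17, page 9 is evicted.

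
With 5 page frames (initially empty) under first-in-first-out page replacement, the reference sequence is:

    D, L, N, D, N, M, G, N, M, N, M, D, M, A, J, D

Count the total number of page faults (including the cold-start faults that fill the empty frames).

D → fault, frames {D}
L → fault, frames {D,L}
N → fault, frames {D,L,N}
D → hit
N → hit
M → fault, frames {D,L,N,M}
G → fault, frames {D,L,N,M,G}
N → hit
M → hit
N → hit
M → hit
D → hit
M → hit
A → fault, evict D, frames {L,N,M,G,A}
J → fault, evict L, frames {N,M,G,A,J}
D → fault, evict N, frames {M,G,A,J,D}
Page faults: 8.

8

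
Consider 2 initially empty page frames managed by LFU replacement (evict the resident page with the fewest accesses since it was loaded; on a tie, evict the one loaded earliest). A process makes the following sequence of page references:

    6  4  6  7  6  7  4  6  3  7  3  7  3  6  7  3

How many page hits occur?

5

6: fault, frames (6)
4: fault, frames (6 4)
6: hit
7: fault, evict 4, frames (6 7)
6: hit
7: hit
4: fault, evict 7, frames (6 4)
6: hit
3: fault, evict 4, frames (6 3)
7: fault, evict 3, frames (6 7)
3: fault, evict 7, frames (6 3)
7: fault, evict 3, frames (6 7)
3: fault, evict 7, frames (6 3)
6: hit
7: fault, evict 3, frames (6 7)
3: fault, evict 7, frames (6 3)
Hits: 5.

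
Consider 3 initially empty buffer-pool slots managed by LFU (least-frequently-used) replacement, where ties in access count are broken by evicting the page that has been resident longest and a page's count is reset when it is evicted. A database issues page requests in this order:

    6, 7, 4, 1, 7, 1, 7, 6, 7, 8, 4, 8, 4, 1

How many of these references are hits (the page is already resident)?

5

6 -> miss, frames (6)
7 -> miss, frames (6 7)
4 -> miss, frames (6 7 4)
1 -> miss, evict 6, frames (7 4 1)
7 -> hit
1 -> hit
7 -> hit
6 -> miss, evict 4, frames (7 1 6)
7 -> hit
8 -> miss, evict 6, frames (7 1 8)
4 -> miss, evict 8, frames (7 1 4)
8 -> miss, evict 4, frames (7 1 8)
4 -> miss, evict 8, frames (7 1 4)
1 -> hit
Hits: 5.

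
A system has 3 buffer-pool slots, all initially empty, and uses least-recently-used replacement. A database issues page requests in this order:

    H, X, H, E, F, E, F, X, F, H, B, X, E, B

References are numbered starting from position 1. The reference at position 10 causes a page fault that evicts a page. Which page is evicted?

E

pos 1: H → fault, frames [H]
pos 2: X → fault, frames [H, X]
pos 3: H → hit
pos 4: E → fault, frames [X, H, E]
pos 5: F → fault, evict X, frames [H, E, F]
pos 6: E → hit
pos 7: F → hit
pos 8: X → fault, evict H, frames [E, F, X]
pos 9: F → hit
pos 10: H → fault, evict E, frames [X, F, H]
At position 10, page E is evicted.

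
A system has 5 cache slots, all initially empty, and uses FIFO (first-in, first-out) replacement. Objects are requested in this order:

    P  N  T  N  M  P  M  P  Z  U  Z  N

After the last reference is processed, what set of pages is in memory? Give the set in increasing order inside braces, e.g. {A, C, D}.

P -> miss, frames {P}
N -> miss, frames {P,N}
T -> miss, frames {P,N,T}
N -> hit
M -> miss, frames {P,N,T,M}
P -> hit
M -> hit
P -> hit
Z -> miss, frames {P,N,T,M,Z}
U -> miss, evict P, frames {N,T,M,Z,U}
Z -> hit
N -> hit

{M, N, T, U, Z}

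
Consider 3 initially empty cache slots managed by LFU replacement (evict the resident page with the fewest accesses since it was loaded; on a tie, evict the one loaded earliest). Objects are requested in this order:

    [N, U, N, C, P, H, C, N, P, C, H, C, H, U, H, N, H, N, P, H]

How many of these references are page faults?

12

N: miss, frames (N)
U: miss, frames (N U)
N: hit
C: miss, frames (N U C)
P: miss, evict U, frames (N C P)
H: miss, evict C, frames (N P H)
C: miss, evict P, frames (N H C)
N: hit
P: miss, evict H, frames (N C P)
C: hit
H: miss, evict P, frames (N C H)
C: hit
H: hit
U: miss, evict H, frames (N C U)
H: miss, evict U, frames (N C H)
N: hit
H: hit
N: hit
P: miss, evict H, frames (N C P)
H: miss, evict P, frames (N C H)
Page faults: 12.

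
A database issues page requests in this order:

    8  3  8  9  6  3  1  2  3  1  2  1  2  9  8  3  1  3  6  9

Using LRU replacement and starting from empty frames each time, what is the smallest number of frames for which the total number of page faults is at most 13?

f=1: 20 faults
f=2: 16 faults
f=3: 13 faults
f=4: 12 faults
f=5: 8 faults
f=6: 6 faults
Smallest f with faults ≤ 13 is 3.

3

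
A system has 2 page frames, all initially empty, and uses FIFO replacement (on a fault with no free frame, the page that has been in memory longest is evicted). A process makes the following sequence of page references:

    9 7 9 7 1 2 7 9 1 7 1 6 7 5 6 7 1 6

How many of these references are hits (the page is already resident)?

5

9 → miss, frames [9]
7 → miss, frames [9, 7]
9 → hit
7 → hit
1 → miss, evict 9, frames [7, 1]
2 → miss, evict 7, frames [1, 2]
7 → miss, evict 1, frames [2, 7]
9 → miss, evict 2, frames [7, 9]
1 → miss, evict 7, frames [9, 1]
7 → miss, evict 9, frames [1, 7]
1 → hit
6 → miss, evict 1, frames [7, 6]
7 → hit
5 → miss, evict 7, frames [6, 5]
6 → hit
7 → miss, evict 6, frames [5, 7]
1 → miss, evict 5, frames [7, 1]
6 → miss, evict 7, frames [1, 6]
Hits: 5.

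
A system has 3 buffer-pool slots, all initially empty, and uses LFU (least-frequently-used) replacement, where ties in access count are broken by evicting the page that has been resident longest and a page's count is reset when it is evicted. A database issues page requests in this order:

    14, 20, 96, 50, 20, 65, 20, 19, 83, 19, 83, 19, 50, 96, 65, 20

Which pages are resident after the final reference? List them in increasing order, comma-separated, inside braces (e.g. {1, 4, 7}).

14 → fault, frames (14)
20 → fault, frames (14 20)
96 → fault, frames (14 20 96)
50 → fault, evict 14, frames (20 96 50)
20 → hit
65 → fault, evict 96, frames (20 50 65)
20 → hit
19 → fault, evict 50, frames (20 65 19)
83 → fault, evict 65, frames (20 19 83)
19 → hit
83 → hit
19 → hit
50 → fault, evict 83, frames (20 19 50)
96 → fault, evict 50, frames (20 19 96)
65 → fault, evict 96, frames (20 19 65)
20 → hit

{19, 20, 65}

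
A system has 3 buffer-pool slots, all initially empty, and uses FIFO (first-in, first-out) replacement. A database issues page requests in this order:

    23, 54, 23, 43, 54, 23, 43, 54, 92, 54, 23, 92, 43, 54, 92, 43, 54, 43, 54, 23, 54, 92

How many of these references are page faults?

8

23: fault, frames {23}
54: fault, frames {23,54}
23: hit
43: fault, frames {23,54,43}
54: hit
23: hit
43: hit
54: hit
92: fault, evict 23, frames {54,43,92}
54: hit
23: fault, evict 54, frames {43,92,23}
92: hit
43: hit
54: fault, evict 43, frames {92,23,54}
92: hit
43: fault, evict 92, frames {23,54,43}
54: hit
43: hit
54: hit
23: hit
54: hit
92: fault, evict 23, frames {54,43,92}
Page faults: 8.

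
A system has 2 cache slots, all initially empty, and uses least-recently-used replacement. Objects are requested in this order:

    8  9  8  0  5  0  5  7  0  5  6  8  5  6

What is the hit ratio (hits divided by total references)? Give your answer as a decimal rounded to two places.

0.21

8 → fault, frames {8}
9 → fault, frames {8,9}
8 → hit
0 → fault, evict 9, frames {8,0}
5 → fault, evict 8, frames {0,5}
0 → hit
5 → hit
7 → fault, evict 0, frames {5,7}
0 → fault, evict 5, frames {7,0}
5 → fault, evict 7, frames {0,5}
6 → fault, evict 0, frames {5,6}
8 → fault, evict 5, frames {6,8}
5 → fault, evict 6, frames {8,5}
6 → fault, evict 8, frames {5,6}
Hits: 3 of 14 references → 3/14 = 0.2143.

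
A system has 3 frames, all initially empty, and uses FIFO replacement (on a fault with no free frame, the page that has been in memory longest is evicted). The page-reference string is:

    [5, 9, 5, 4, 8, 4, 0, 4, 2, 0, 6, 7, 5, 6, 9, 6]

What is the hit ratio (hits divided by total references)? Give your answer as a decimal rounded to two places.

0.31

5: fault, frames [5]
9: fault, frames [5, 9]
5: hit
4: fault, frames [5, 9, 4]
8: fault, evict 5, frames [9, 4, 8]
4: hit
0: fault, evict 9, frames [4, 8, 0]
4: hit
2: fault, evict 4, frames [8, 0, 2]
0: hit
6: fault, evict 8, frames [0, 2, 6]
7: fault, evict 0, frames [2, 6, 7]
5: fault, evict 2, frames [6, 7, 5]
6: hit
9: fault, evict 6, frames [7, 5, 9]
6: fault, evict 7, frames [5, 9, 6]
Hits: 5 of 16 references → 5/16 = 0.3125.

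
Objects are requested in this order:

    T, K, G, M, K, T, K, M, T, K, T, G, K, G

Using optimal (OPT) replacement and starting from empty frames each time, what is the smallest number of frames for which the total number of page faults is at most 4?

4

f=1: 14 faults
f=2: 8 faults
f=3: 5 faults
f=4: 4 faults
Smallest f with faults ≤ 4 is 4.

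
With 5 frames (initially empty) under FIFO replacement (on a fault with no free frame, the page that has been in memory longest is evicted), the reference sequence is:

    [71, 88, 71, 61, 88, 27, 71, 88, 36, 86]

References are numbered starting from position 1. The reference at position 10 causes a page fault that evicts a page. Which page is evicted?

71

pos 1: 71 → fault, frames [71]
pos 2: 88 → fault, frames [71, 88]
pos 3: 71 → hit
pos 4: 61 → fault, frames [71, 88, 61]
pos 5: 88 → hit
pos 6: 27 → fault, frames [71, 88, 61, 27]
pos 7: 71 → hit
pos 8: 88 → hit
pos 9: 36 → fault, frames [71, 88, 61, 27, 36]
pos 10: 86 → fault, evict 71, frames [88, 61, 27, 36, 86]
At position 10, page 71 is evicted.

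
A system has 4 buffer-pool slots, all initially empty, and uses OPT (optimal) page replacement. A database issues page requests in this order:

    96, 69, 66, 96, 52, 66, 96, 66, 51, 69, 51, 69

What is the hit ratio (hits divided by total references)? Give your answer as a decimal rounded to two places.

0.58

96: fault, frames (96)
69: fault, frames (96 69)
66: fault, frames (96 69 66)
96: hit
52: fault, frames (96 69 66 52)
66: hit
96: hit
66: hit
51: fault, evict 52, frames (96 69 66 51)
69: hit
51: hit
69: hit
Hits: 7 of 12 references → 7/12 = 0.5833.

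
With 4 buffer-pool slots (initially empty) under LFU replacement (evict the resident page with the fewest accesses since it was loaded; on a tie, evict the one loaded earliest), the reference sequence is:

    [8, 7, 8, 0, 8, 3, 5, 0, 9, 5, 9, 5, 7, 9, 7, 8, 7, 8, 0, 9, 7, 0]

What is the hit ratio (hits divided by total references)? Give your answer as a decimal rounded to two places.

0.64

8 -> fault, frames (8)
7 -> fault, frames (8 7)
8 -> hit
0 -> fault, frames (8 7 0)
8 -> hit
3 -> fault, frames (8 7 0 3)
5 -> fault, evict 7, frames (8 0 3 5)
0 -> hit
9 -> fault, evict 3, frames (8 0 5 9)
5 -> hit
9 -> hit
5 -> hit
7 -> fault, evict 0, frames (8 5 9 7)
9 -> hit
7 -> hit
8 -> hit
7 -> hit
8 -> hit
0 -> fault, evict 5, frames (8 9 7 0)
9 -> hit
7 -> hit
0 -> hit
Hits: 14 of 22 references → 14/22 = 0.6364.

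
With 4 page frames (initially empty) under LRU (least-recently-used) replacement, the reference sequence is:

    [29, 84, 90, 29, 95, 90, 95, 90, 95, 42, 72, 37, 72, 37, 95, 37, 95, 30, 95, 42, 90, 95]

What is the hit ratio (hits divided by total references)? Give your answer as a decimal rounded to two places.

0.55

29 -> fault, frames {29}
84 -> fault, frames {29,84}
90 -> fault, frames {29,84,90}
29 -> hit
95 -> fault, frames {84,90,29,95}
90 -> hit
95 -> hit
90 -> hit
95 -> hit
42 -> fault, evict 84, frames {29,90,95,42}
72 -> fault, evict 29, frames {90,95,42,72}
37 -> fault, evict 90, frames {95,42,72,37}
72 -> hit
37 -> hit
95 -> hit
37 -> hit
95 -> hit
30 -> fault, evict 42, frames {72,37,95,30}
95 -> hit
42 -> fault, evict 72, frames {37,30,95,42}
90 -> fault, evict 37, frames {30,95,42,90}
95 -> hit
Hits: 12 of 22 references → 12/22 = 0.5455.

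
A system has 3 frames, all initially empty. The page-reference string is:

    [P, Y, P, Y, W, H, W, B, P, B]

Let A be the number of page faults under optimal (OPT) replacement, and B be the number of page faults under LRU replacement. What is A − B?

-1

Under OPT: F F . . F F . F . . → 5 faults.
Under LRU: F F . . F F . F F . → 6 faults.
A − B = 5 − 6 = -1.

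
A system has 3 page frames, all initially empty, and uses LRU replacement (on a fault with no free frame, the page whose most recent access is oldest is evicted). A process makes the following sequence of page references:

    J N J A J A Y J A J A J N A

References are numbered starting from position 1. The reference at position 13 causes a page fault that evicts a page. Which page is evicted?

pos 1: J -> miss, frames [J]
pos 2: N -> miss, frames [J, N]
pos 3: J -> hit
pos 4: A -> miss, frames [N, J, A]
pos 5: J -> hit
pos 6: A -> hit
pos 7: Y -> miss, evict N, frames [J, A, Y]
pos 8: J -> hit
pos 9: A -> hit
pos 10: J -> hit
pos 11: A -> hit
pos 12: J -> hit
pos 13: N -> miss, evict Y, frames [A, J, N]
At position 13, page Y is evicted.

Y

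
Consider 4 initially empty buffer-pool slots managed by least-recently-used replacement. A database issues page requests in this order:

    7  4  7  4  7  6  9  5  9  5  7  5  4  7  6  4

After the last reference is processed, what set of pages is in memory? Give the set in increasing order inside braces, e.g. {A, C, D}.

{4, 5, 6, 7}

7: miss, frames [7]
4: miss, frames [7, 4]
7: hit
4: hit
7: hit
6: miss, frames [4, 7, 6]
9: miss, frames [4, 7, 6, 9]
5: miss, evict 4, frames [7, 6, 9, 5]
9: hit
5: hit
7: hit
5: hit
4: miss, evict 6, frames [9, 7, 5, 4]
7: hit
6: miss, evict 9, frames [5, 4, 7, 6]
4: hit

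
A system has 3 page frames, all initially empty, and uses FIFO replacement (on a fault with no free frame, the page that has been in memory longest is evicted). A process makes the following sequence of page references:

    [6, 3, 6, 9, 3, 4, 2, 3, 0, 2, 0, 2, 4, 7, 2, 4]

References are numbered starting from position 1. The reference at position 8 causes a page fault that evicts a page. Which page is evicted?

9

pos 1: 6 -> miss, frames {6}
pos 2: 3 -> miss, frames {6,3}
pos 3: 6 -> hit
pos 4: 9 -> miss, frames {6,3,9}
pos 5: 3 -> hit
pos 6: 4 -> miss, evict 6, frames {3,9,4}
pos 7: 2 -> miss, evict 3, frames {9,4,2}
pos 8: 3 -> miss, evict 9, frames {4,2,3}
At position 8, page 9 is evicted.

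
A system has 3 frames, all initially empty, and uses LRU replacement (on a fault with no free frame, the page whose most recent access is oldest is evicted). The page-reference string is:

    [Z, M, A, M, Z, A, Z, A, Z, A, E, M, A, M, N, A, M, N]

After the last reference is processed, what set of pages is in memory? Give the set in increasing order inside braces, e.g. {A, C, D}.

{A, M, N}

Z -> miss, frames {Z}
M -> miss, frames {Z,M}
A -> miss, frames {Z,M,A}
M -> hit
Z -> hit
A -> hit
Z -> hit
A -> hit
Z -> hit
A -> hit
E -> miss, evict M, frames {Z,A,E}
M -> miss, evict Z, frames {A,E,M}
A -> hit
M -> hit
N -> miss, evict E, frames {A,M,N}
A -> hit
M -> hit
N -> hit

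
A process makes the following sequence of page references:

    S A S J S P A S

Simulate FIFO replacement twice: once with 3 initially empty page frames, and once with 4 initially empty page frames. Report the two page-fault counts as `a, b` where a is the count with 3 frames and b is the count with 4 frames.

3 frames: F F . F . F . F → 5 faults.
4 frames: F F . F . F . . → 4 faults.
4 < 5: adding a frame reduced faults, as is typical.

5, 4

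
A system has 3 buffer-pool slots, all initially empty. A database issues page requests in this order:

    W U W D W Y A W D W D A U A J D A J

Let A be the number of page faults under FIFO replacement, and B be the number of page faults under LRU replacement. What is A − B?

Under FIFO: F F . F . F F F F . . . F F F F . . → 11 faults.
Under LRU: F F . F . F F . F . . . F . F F . . → 9 faults.
A − B = 11 − 9 = 2.

2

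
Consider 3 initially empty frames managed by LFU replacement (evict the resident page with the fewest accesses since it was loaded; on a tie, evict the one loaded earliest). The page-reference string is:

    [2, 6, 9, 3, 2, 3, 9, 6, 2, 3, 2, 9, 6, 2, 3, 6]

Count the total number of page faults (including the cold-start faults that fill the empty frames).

2 -> fault, frames (2)
6 -> fault, frames (2 6)
9 -> fault, frames (2 6 9)
3 -> fault, evict 2, frames (6 9 3)
2 -> fault, evict 6, frames (9 3 2)
3 -> hit
9 -> hit
6 -> fault, evict 2, frames (9 3 6)
2 -> fault, evict 6, frames (9 3 2)
3 -> hit
2 -> hit
9 -> hit
6 -> fault, evict 2, frames (9 3 6)
2 -> fault, evict 6, frames (9 3 2)
3 -> hit
6 -> fault, evict 2, frames (9 3 6)
Page faults: 10.

10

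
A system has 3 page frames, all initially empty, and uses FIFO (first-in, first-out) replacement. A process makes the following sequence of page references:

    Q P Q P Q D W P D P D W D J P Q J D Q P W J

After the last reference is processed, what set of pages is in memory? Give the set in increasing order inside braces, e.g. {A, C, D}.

Q → miss, frames {Q}
P → miss, frames {Q,P}
Q → hit
P → hit
Q → hit
D → miss, frames {Q,P,D}
W → miss, evict Q, frames {P,D,W}
P → hit
D → hit
P → hit
D → hit
W → hit
D → hit
J → miss, evict P, frames {D,W,J}
P → miss, evict D, frames {W,J,P}
Q → miss, evict W, frames {J,P,Q}
J → hit
D → miss, evict J, frames {P,Q,D}
Q → hit
P → hit
W → miss, evict P, frames {Q,D,W}
J → miss, evict Q, frames {D,W,J}

{D, J, W}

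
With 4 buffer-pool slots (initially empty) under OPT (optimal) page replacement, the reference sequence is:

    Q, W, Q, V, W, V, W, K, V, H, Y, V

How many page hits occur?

Q: miss, frames [Q]
W: miss, frames [Q, W]
Q: hit
V: miss, frames [Q, W, V]
W: hit
V: hit
W: hit
K: miss, frames [Q, W, V, K]
V: hit
H: miss, evict K, frames [Q, W, V, H]
Y: miss, evict H, frames [Q, W, V, Y]
V: hit
Hits: 6.

6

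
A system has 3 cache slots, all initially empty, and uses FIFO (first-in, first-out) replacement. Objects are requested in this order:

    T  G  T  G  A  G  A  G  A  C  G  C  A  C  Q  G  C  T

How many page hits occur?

T -> fault, frames [T]
G -> fault, frames [T, G]
T -> hit
G -> hit
A -> fault, frames [T, G, A]
G -> hit
A -> hit
G -> hit
A -> hit
C -> fault, evict T, frames [G, A, C]
G -> hit
C -> hit
A -> hit
C -> hit
Q -> fault, evict G, frames [A, C, Q]
G -> fault, evict A, frames [C, Q, G]
C -> hit
T -> fault, evict C, frames [Q, G, T]
Hits: 11.

11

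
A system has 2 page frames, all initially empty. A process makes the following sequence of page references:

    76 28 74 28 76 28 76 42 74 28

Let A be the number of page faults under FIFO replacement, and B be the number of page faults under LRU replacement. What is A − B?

1

Under FIFO: F F F . F F . F F F → 8 faults.
Under LRU: F F F . F . . F F F → 7 faults.
A − B = 8 − 7 = 1.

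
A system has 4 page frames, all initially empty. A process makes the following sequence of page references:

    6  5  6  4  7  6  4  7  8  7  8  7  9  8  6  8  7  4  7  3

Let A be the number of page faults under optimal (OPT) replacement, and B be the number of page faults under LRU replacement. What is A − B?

Under OPT: F F . F F . . . F . . . F . . . . F . F → 8 faults.
Under LRU: F F . F F . . . F . . . F . F . . F . F → 9 faults.
A − B = 8 − 9 = -1.

-1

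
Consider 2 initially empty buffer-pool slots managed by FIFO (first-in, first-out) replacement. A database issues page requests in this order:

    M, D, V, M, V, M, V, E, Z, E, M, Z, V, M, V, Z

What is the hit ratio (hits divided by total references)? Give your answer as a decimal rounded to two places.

M: fault, frames [M]
D: fault, frames [M, D]
V: fault, evict M, frames [D, V]
M: fault, evict D, frames [V, M]
V: hit
M: hit
V: hit
E: fault, evict V, frames [M, E]
Z: fault, evict M, frames [E, Z]
E: hit
M: fault, evict E, frames [Z, M]
Z: hit
V: fault, evict Z, frames [M, V]
M: hit
V: hit
Z: fault, evict M, frames [V, Z]
Hits: 7 of 16 references → 7/16 = 0.4375.

0.44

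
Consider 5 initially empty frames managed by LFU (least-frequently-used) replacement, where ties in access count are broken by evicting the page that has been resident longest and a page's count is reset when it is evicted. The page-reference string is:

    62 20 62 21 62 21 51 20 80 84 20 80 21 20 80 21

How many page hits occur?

62: fault, frames (62)
20: fault, frames (62 20)
62: hit
21: fault, frames (62 20 21)
62: hit
21: hit
51: fault, frames (62 20 21 51)
20: hit
80: fault, frames (62 20 21 51 80)
84: fault, evict 51, frames (62 20 21 80 84)
20: hit
80: hit
21: hit
20: hit
80: hit
21: hit
Hits: 10.

10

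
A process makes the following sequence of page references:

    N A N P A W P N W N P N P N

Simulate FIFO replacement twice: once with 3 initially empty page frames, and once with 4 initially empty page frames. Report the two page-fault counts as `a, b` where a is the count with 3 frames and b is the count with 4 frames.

5, 4

3 frames: F F . F . F . F . . . . . . → 5 faults.
4 frames: F F . F . F . . . . . . . . → 4 faults.
4 < 5: adding a frame reduced faults, as is typical.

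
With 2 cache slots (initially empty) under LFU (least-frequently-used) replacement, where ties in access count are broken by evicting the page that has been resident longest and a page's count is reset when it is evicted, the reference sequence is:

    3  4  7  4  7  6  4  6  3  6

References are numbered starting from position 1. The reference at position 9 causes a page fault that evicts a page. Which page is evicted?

pos 1: 3 → miss, frames {3}
pos 2: 4 → miss, frames {3,4}
pos 3: 7 → miss, evict 3, frames {4,7}
pos 4: 4 → hit
pos 5: 7 → hit
pos 6: 6 → miss, evict 4, frames {7,6}
pos 7: 4 → miss, evict 6, frames {7,4}
pos 8: 6 → miss, evict 4, frames {7,6}
pos 9: 3 → miss, evict 6, frames {7,3}
At position 9, page 6 is evicted.

6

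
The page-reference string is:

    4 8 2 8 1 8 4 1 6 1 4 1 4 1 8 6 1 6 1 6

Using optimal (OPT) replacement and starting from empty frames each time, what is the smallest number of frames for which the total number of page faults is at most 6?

3

f=1: 20 faults
f=2: 9 faults
f=3: 6 faults
f=4: 5 faults
f=5: 5 faults
Smallest f with faults ≤ 6 is 3.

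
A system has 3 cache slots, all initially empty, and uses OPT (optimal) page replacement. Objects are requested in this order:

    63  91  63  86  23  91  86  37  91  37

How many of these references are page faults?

5

63 → fault, frames [63]
91 → fault, frames [63, 91]
63 → hit
86 → fault, frames [63, 91, 86]
23 → fault, evict 63, frames [91, 86, 23]
91 → hit
86 → hit
37 → fault, evict 23, frames [91, 86, 37]
91 → hit
37 → hit
Page faults: 5.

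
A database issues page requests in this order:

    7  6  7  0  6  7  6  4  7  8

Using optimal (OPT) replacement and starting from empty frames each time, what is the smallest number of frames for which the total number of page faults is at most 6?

2

f=1: 10 faults
f=2: 6 faults
f=3: 5 faults
f=4: 5 faults
f=5: 5 faults
Smallest f with faults ≤ 6 is 2.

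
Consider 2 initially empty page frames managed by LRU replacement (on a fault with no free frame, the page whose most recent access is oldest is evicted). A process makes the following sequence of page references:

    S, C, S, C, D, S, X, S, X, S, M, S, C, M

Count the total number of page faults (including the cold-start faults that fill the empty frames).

S -> fault, frames (S)
C -> fault, frames (S C)
S -> hit
C -> hit
D -> fault, evict S, frames (C D)
S -> fault, evict C, frames (D S)
X -> fault, evict D, frames (S X)
S -> hit
X -> hit
S -> hit
M -> fault, evict X, frames (S M)
S -> hit
C -> fault, evict M, frames (S C)
M -> fault, evict S, frames (C M)
Page faults: 8.

8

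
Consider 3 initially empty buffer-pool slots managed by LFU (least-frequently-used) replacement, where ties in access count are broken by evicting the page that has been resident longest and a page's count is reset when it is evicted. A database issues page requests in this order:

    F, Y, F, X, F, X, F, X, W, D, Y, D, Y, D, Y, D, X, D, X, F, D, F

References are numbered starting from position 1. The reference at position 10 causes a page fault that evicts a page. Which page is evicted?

W

pos 1: F -> fault, frames {F}
pos 2: Y -> fault, frames {F,Y}
pos 3: F -> hit
pos 4: X -> fault, frames {F,Y,X}
pos 5: F -> hit
pos 6: X -> hit
pos 7: F -> hit
pos 8: X -> hit
pos 9: W -> fault, evict Y, frames {F,X,W}
pos 10: D -> fault, evict W, frames {F,X,D}
At position 10, page W is evicted.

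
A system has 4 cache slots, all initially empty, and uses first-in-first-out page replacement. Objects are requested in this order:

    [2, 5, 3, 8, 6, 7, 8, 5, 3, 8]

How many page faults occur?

9

2 → fault, frames [2]
5 → fault, frames [2, 5]
3 → fault, frames [2, 5, 3]
8 → fault, frames [2, 5, 3, 8]
6 → fault, evict 2, frames [5, 3, 8, 6]
7 → fault, evict 5, frames [3, 8, 6, 7]
8 → hit
5 → fault, evict 3, frames [8, 6, 7, 5]
3 → fault, evict 8, frames [6, 7, 5, 3]
8 → fault, evict 6, frames [7, 5, 3, 8]
Page faults: 9.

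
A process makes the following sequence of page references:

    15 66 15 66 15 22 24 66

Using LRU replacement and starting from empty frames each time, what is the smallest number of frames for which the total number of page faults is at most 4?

f=1: 8 faults
f=2: 5 faults
f=3: 5 faults
f=4: 4 faults
Smallest f with faults ≤ 4 is 4.

4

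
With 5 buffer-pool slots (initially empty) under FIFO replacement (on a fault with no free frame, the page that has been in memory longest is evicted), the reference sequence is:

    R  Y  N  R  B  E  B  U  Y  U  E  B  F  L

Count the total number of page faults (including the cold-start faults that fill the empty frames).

R → miss, frames (R)
Y → miss, frames (R Y)
N → miss, frames (R Y N)
R → hit
B → miss, frames (R Y N B)
E → miss, frames (R Y N B E)
B → hit
U → miss, evict R, frames (Y N B E U)
Y → hit
U → hit
E → hit
B → hit
F → miss, evict Y, frames (N B E U F)
L → miss, evict N, frames (B E U F L)
Page faults: 8.

8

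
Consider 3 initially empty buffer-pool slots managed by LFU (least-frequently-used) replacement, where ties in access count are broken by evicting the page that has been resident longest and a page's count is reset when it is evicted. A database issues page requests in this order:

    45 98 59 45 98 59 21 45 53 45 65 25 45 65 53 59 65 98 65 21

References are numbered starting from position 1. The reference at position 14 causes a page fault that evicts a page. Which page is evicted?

pos 1: 45 -> fault, frames {45}
pos 2: 98 -> fault, frames {45,98}
pos 3: 59 -> fault, frames {45,98,59}
pos 4: 45 -> hit
pos 5: 98 -> hit
pos 6: 59 -> hit
pos 7: 21 -> fault, evict 45, frames {98,59,21}
pos 8: 45 -> fault, evict 21, frames {98,59,45}
pos 9: 53 -> fault, evict 45, frames {98,59,53}
pos 10: 45 -> fault, evict 53, frames {98,59,45}
pos 11: 65 -> fault, evict 45, frames {98,59,65}
pos 12: 25 -> fault, evict 65, frames {98,59,25}
pos 13: 45 -> fault, evict 25, frames {98,59,45}
pos 14: 65 -> fault, evict 45, frames {98,59,65}
At position 14, page 45 is evicted.

45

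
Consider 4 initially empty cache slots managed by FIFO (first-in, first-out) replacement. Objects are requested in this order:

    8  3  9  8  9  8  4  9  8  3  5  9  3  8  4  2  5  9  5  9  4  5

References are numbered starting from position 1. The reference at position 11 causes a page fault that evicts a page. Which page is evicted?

8

pos 1: 8: miss, frames {8}
pos 2: 3: miss, frames {8,3}
pos 3: 9: miss, frames {8,3,9}
pos 4: 8: hit
pos 5: 9: hit
pos 6: 8: hit
pos 7: 4: miss, frames {8,3,9,4}
pos 8: 9: hit
pos 9: 8: hit
pos 10: 3: hit
pos 11: 5: miss, evict 8, frames {3,9,4,5}
At position 11, page 8 is evicted.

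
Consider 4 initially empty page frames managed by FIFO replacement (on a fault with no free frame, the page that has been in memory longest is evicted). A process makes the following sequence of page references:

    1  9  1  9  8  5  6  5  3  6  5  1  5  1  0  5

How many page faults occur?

9

1: fault, frames [1]
9: fault, frames [1, 9]
1: hit
9: hit
8: fault, frames [1, 9, 8]
5: fault, frames [1, 9, 8, 5]
6: fault, evict 1, frames [9, 8, 5, 6]
5: hit
3: fault, evict 9, frames [8, 5, 6, 3]
6: hit
5: hit
1: fault, evict 8, frames [5, 6, 3, 1]
5: hit
1: hit
0: fault, evict 5, frames [6, 3, 1, 0]
5: fault, evict 6, frames [3, 1, 0, 5]
Page faults: 9.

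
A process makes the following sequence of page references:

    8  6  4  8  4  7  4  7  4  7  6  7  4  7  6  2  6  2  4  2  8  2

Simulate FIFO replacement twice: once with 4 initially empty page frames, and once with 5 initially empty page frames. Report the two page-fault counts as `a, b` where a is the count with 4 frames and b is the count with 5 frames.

6, 5

4 frames: F F F . . F . . . . . . . . . F . . . . F . → 6 faults.
5 frames: F F F . . F . . . . . . . . . F . . . . . . → 5 faults.
5 < 6: adding a frame reduced faults, as is typical.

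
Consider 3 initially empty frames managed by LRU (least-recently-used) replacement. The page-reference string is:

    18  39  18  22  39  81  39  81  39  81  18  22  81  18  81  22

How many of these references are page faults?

6

18 → fault, frames (18)
39 → fault, frames (18 39)
18 → hit
22 → fault, frames (39 18 22)
39 → hit
81 → fault, evict 18, frames (22 39 81)
39 → hit
81 → hit
39 → hit
81 → hit
18 → fault, evict 22, frames (39 81 18)
22 → fault, evict 39, frames (81 18 22)
81 → hit
18 → hit
81 → hit
22 → hit
Page faults: 6.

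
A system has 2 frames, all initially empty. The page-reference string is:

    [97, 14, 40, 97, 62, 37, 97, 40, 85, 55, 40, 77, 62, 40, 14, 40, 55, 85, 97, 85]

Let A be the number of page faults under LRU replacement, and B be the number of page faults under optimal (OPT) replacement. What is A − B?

4

Under LRU: F F F F F F F F F F F F F F F . F F F . → 18 faults.
Under OPT: F F F . F F . F F F . F F . F . F F F . → 14 faults.
A − B = 18 − 14 = 4.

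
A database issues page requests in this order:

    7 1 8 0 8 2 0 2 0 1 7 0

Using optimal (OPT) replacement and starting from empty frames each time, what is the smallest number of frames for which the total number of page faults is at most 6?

3

f=1: 12 faults
f=2: 7 faults
f=3: 6 faults
f=4: 5 faults
f=5: 5 faults
Smallest f with faults ≤ 6 is 3.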